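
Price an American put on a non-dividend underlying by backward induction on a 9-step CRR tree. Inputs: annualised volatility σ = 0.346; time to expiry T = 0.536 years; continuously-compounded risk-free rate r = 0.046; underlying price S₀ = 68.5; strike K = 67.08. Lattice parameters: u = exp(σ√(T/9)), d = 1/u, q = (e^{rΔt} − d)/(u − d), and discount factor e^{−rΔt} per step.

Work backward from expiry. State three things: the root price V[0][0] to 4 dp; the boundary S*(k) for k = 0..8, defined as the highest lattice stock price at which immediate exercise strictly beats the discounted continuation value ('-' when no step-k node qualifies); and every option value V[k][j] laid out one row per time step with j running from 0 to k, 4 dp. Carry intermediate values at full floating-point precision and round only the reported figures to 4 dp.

price = 5.6399
boundary = - - - - 48.8660 44.9093 48.8660 53.1714 57.8560
tree:
5.6399
7.9118 3.3545
10.7912 5.0196 1.6752
14.2630 7.3108 2.7111 0.6281
18.2140 10.3133 4.2897 1.1165 0.1335
22.1707 14.0108 6.6002 1.9575 0.2652 0.0000
25.8071 18.2140 9.8026 3.3714 0.5267 0.0000 0.0000
29.1490 22.1707 13.9086 5.6701 1.0461 0.0000 0.0000 0.0000
32.2203 25.8071 18.2140 9.2240 2.0777 0.0000 0.0000 0.0000 0.0000
35.0430 29.1490 22.1707 13.9086 4.1265 0.0000 0.0000 0.0000 0.0000 0.0000

Δt=0.05956, u=1.08811, d=0.91903, q=0.49513, disc=e^(-rΔt)=0.99726
k=9 terminal: V=max(K-S,0) → 35.0430 29.1490 22.1707 13.9086 4.1265 0.0000 0.0000 0.0000 0.0000 0.0000
k=8: j=0 S=34.8597 intr=32.2203 cont=32.0368 V=32.2203[EX]; j=1 S=41.2729 intr=25.8071 cont=25.6236 V=25.8071[EX]; j=2 S=48.8660 intr=18.2140 cont=18.0305 V=18.2140[EX]; j=3 S=57.8560 intr=9.2240 cont=9.0404 V=9.2240[EX]; j=4 S=68.5000 intr=0.0000 cont=2.0777 V=2.0777[hold]; j=5 S=81.1022 intr=0.0000 cont=0.0000 V=0.0000[hold]; j=6 S=96.0228 intr=0.0000 cont=0.0000 V=0.0000[hold]; j=7 S=113.6883 intr=0.0000 cont=0.0000 V=0.0000[hold]; j=8 S=134.6039 intr=0.0000 cont=0.0000 V=0.0000[hold]  S*(8)=57.8560
k=7: j=0 S=37.9310 intr=29.1490 cont=28.9655 V=29.1490[EX]; j=1 S=44.9093 intr=22.1707 cont=21.9872 V=22.1707[EX]; j=2 S=53.1714 intr=13.9086 cont=13.7251 V=13.9086[EX]; j=3 S=62.9535 intr=4.1265 cont=5.6701 V=5.6701[hold]; j=4 S=74.5352 intr=0.0000 cont=1.0461 V=1.0461[hold]; j=5 S=88.2477 intr=0.0000 cont=0.0000 V=0.0000[hold]; j=6 S=104.4829 intr=0.0000 cont=0.0000 V=0.0000[hold]; j=7 S=123.7049 intr=0.0000 cont=0.0000 V=0.0000[hold]  S*(7)=53.1714
k=6: j=0 S=41.2729 intr=25.8071 cont=25.6236 V=25.8071[EX]; j=1 S=48.8660 intr=18.2140 cont=18.0305 V=18.2140[EX]; j=2 S=57.8560 intr=9.2240 cont=9.8026 V=9.8026[hold]; j=3 S=68.5000 intr=0.0000 cont=3.3714 V=3.3714[hold]; j=4 S=81.1022 intr=0.0000 cont=0.5267 V=0.5267[hold]; j=5 S=96.0228 intr=0.0000 cont=0.0000 V=0.0000[hold]; j=6 S=113.6883 intr=0.0000 cont=0.0000 V=0.0000[hold]  S*(6)=48.8660
k=5: j=0 S=44.9093 intr=22.1707 cont=21.9872 V=22.1707[EX]; j=1 S=53.1714 intr=13.9086 cont=14.0108 V=14.0108[hold]; j=2 S=62.9535 intr=4.1265 cont=6.6002 V=6.6002[hold]; j=3 S=74.5352 intr=0.0000 cont=1.9575 V=1.9575[hold]; j=4 S=88.2477 intr=0.0000 cont=0.2652 V=0.2652[hold]; j=5 S=104.4829 intr=0.0000 cont=0.0000 V=0.0000[hold]  S*(5)=44.9093
k=4: j=0 S=48.8660 intr=18.2140 cont=18.0809 V=18.2140[EX]; j=1 S=57.8560 intr=9.2240 cont=10.3133 V=10.3133[hold]; j=2 S=68.5000 intr=0.0000 cont=4.2897 V=4.2897[hold]; j=3 S=81.1022 intr=0.0000 cont=1.1165 V=1.1165[hold]; j=4 S=96.0228 intr=0.0000 cont=0.1335 V=0.1335[hold]  S*(4)=48.8660
k=3: j=0 S=53.1714 intr=13.9086 cont=14.2630 V=14.2630[hold]; j=1 S=62.9535 intr=4.1265 cont=7.3108 V=7.3108[hold]; j=2 S=74.5352 intr=0.0000 cont=2.7111 V=2.7111[hold]; j=3 S=88.2477 intr=0.0000 cont=0.6281 V=0.6281[hold]  S*(3)=-
k=2: j=0 S=57.8560 intr=9.2240 cont=10.7912 V=10.7912[hold]; j=1 S=68.5000 intr=0.0000 cont=5.0196 V=5.0196[hold]; j=2 S=81.1022 intr=0.0000 cont=1.6752 V=1.6752[hold]  S*(2)=-
k=1: j=0 S=62.9535 intr=4.1265 cont=7.9118 V=7.9118[hold]; j=1 S=74.5352 intr=0.0000 cont=3.3545 V=3.3545[hold]  S*(1)=-
k=0: j=0 S=68.5000 intr=0.0000 cont=5.6399 V=5.6399[hold]  S*(0)=-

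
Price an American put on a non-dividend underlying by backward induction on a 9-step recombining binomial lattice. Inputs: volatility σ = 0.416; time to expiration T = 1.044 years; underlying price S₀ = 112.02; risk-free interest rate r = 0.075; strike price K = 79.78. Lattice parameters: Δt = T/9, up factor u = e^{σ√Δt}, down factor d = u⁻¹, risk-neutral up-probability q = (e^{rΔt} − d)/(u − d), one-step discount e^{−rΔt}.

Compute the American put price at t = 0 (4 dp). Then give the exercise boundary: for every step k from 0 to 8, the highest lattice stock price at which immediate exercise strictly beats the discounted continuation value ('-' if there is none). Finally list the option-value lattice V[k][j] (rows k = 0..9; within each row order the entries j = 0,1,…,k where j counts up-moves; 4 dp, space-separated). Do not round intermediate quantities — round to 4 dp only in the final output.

Δt=0.11600, u=1.15221, d=0.86790, q=0.49537, disc=e^(-rΔt)=0.99134
k=9 terminal: V=max(K-S,0) → 48.4832 38.2305 24.6191 6.5486 0.0000 0.0000 0.0000 0.0000 0.0000 0.0000
k=8: j=0 S=36.0606 intr=43.7194 cont=43.0283 V=43.7194[EX]; j=1 S=47.8739 intr=31.9061 cont=31.2150 V=31.9061[EX]; j=2 S=63.5571 intr=16.2229 cont=15.5318 V=16.2229[EX]; j=3 S=84.3781 intr=0.0000 cont=3.2760 V=3.2760[hold]; j=4 S=112.0200 intr=0.0000 cont=0.0000 V=0.0000[hold]; j=5 S=148.7172 intr=0.0000 cont=0.0000 V=0.0000[hold]; j=6 S=197.4362 intr=0.0000 cont=0.0000 V=0.0000[hold]; j=7 S=262.1153 intr=0.0000 cont=0.0000 V=0.0000[hold]; j=8 S=347.9829 intr=0.0000 cont=0.0000 V=0.0000[hold]  S*(8)=63.5571
k=7: j=0 S=41.5495 intr=38.2305 cont=37.5394 V=38.2305[EX]; j=1 S=55.1609 intr=24.6191 cont=23.9280 V=24.6191[EX]; j=2 S=73.2314 intr=6.5486 cont=9.7244 V=9.7244[hold]; j=3 S=97.2216 intr=0.0000 cont=1.6388 V=1.6388[hold]; j=4 S=129.0709 intr=0.0000 cont=0.0000 V=0.0000[hold]; j=5 S=171.3539 intr=0.0000 cont=0.0000 V=0.0000[hold]; j=6 S=227.4885 intr=0.0000 cont=0.0000 V=0.0000[hold]; j=7 S=302.0126 intr=0.0000 cont=0.0000 V=0.0000[hold]  S*(7)=55.1609
k=6: j=0 S=47.8739 intr=31.9061 cont=31.2150 V=31.9061[EX]; j=1 S=63.5571 intr=16.2229 cont=17.0913 V=17.0913[hold]; j=2 S=84.3781 intr=0.0000 cont=5.6695 V=5.6695[hold]; j=3 S=112.0200 intr=0.0000 cont=0.8198 V=0.8198[hold]; j=4 S=148.7172 intr=0.0000 cont=0.0000 V=0.0000[hold]; j=5 S=197.4362 intr=0.0000 cont=0.0000 V=0.0000[hold]; j=6 S=262.1153 intr=0.0000 cont=0.0000 V=0.0000[hold]  S*(6)=47.8739
k=5: j=0 S=55.1609 intr=24.6191 cont=24.3545 V=24.6191[EX]; j=1 S=73.2314 intr=6.5486 cont=11.3342 V=11.3342[hold]; j=2 S=97.2216 intr=0.0000 cont=3.2388 V=3.2388[hold]; j=3 S=129.0709 intr=0.0000 cont=0.4101 V=0.4101[hold]; j=4 S=171.3539 intr=0.0000 cont=0.0000 V=0.0000[hold]; j=5 S=227.4885 intr=0.0000 cont=0.0000 V=0.0000[hold]  S*(5)=55.1609
k=4: j=0 S=63.5571 intr=16.2229 cont=17.8819 V=17.8819[hold]; j=1 S=84.3781 intr=0.0000 cont=7.2606 V=7.2606[hold]; j=2 S=112.0200 intr=0.0000 cont=1.8217 V=1.8217[hold]; j=3 S=148.7172 intr=0.0000 cont=0.2052 V=0.2052[hold]; j=4 S=197.4362 intr=0.0000 cont=0.0000 V=0.0000[hold]  S*(4)=-
k=3: j=0 S=73.2314 intr=6.5486 cont=12.5111 V=12.5111[hold]; j=1 S=97.2216 intr=0.0000 cont=4.5267 V=4.5267[hold]; j=2 S=129.0709 intr=0.0000 cont=1.0121 V=1.0121[hold]; j=3 S=171.3539 intr=0.0000 cont=0.1026 V=0.1026[hold]  S*(3)=-
k=2: j=0 S=84.3781 intr=0.0000 cont=8.4818 V=8.4818[hold]; j=1 S=112.0200 intr=0.0000 cont=2.7615 V=2.7615[hold]; j=2 S=148.7172 intr=0.0000 cont=0.5567 V=0.5567[hold]  S*(2)=-
k=1: j=0 S=97.2216 intr=0.0000 cont=5.5992 V=5.5992[hold]; j=1 S=129.0709 intr=0.0000 cont=1.6549 V=1.6549[hold]  S*(1)=-
k=0: j=0 S=112.0200 intr=0.0000 cont=3.6137 V=3.6137[hold]  S*(0)=-

price = 3.6137
boundary = - - - - - 55.1609 47.8739 55.1609 63.5571
tree:
3.6137
5.5992 1.6549
8.4818 2.7615 0.5567
12.5111 4.5267 1.0121 0.1026
17.8819 7.2606 1.8217 0.2052 0.0000
24.6191 11.3342 3.2388 0.4101 0.0000 0.0000
31.9061 17.0913 5.6695 0.8198 0.0000 0.0000 0.0000
38.2305 24.6191 9.7244 1.6388 0.0000 0.0000 0.0000 0.0000
43.7194 31.9061 16.2229 3.2760 0.0000 0.0000 0.0000 0.0000 0.0000
48.4832 38.2305 24.6191 6.5486 0.0000 0.0000 0.0000 0.0000 0.0000 0.0000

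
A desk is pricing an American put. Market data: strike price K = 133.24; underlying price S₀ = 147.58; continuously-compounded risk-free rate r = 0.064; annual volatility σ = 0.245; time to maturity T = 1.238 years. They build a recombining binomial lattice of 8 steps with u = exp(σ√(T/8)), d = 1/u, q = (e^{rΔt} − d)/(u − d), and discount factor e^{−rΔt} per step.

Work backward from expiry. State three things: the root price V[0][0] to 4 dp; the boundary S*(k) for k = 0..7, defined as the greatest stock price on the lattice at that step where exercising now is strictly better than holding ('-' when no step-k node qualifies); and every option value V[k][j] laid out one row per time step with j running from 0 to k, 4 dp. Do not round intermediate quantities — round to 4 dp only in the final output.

params: Δt=0.15475 u=1.10118 d=0.90812 q=0.52748 e^(-rΔt)=0.99014
t_8 payoffs: 64.9789 50.4673 32.8708 11.5334 0.0000 0.0000 0.0000 0.0000 0.0000
t_7: node(7,0) S=75.1675 payoff=58.0725 vs cont=56.7594 → 58.0725 [stop]  node(7,1) S=91.1473 payoff=42.0927 vs cont=40.7796 → 42.0927 [stop]  node(7,2) S=110.5242 payoff=22.7158 vs cont=21.4028 → 22.7158 [stop]  node(7,3) S=134.0203 payoff=0.0000 vs cont=5.3961 → 5.3961 [wait]  node(7,4) S=162.5116 payoff=0.0000 vs cont=0.0000 → 0.0000 [wait]  node(7,5) S=197.0597 payoff=0.0000 vs cont=0.0000 → 0.0000 [wait]  node(7,6) S=238.9524 payoff=0.0000 vs cont=0.0000 → 0.0000 [wait]  node(7,7) S=289.7510 payoff=0.0000 vs cont=0.0000 → 0.0000 [wait]  ⇒ S*(7)=110.5242
t_6: node(6,0) S=82.7727 payoff=50.4673 vs cont=49.1543 → 50.4673 [stop]  node(6,1) S=100.3692 payoff=32.8708 vs cont=31.5577 → 32.8708 [stop]  node(6,2) S=121.7066 payoff=11.5334 vs cont=13.4462 → 13.4462 [wait]  node(6,3) S=147.5800 payoff=0.0000 vs cont=2.5246 → 2.5246 [wait]  node(6,4) S=178.9539 payoff=0.0000 vs cont=0.0000 → 0.0000 [wait]  node(6,5) S=216.9974 payoff=0.0000 vs cont=0.0000 → 0.0000 [wait]  node(6,6) S=263.1286 payoff=0.0000 vs cont=0.0000 → 0.0000 [wait]  ⇒ S*(6)=100.3692
t_5: node(5,0) S=91.1473 payoff=42.0927 vs cont=40.7796 → 42.0927 [stop]  node(5,1) S=110.5242 payoff=22.7158 vs cont=22.4017 → 22.7158 [stop]  node(5,2) S=134.0203 payoff=0.0000 vs cont=7.6095 → 7.6095 [wait]  node(5,3) S=162.5116 payoff=0.0000 vs cont=1.1812 → 1.1812 [wait]  node(5,4) S=197.0597 payoff=0.0000 vs cont=0.0000 → 0.0000 [wait]  node(5,5) S=238.9524 payoff=0.0000 vs cont=0.0000 → 0.0000 [wait]  ⇒ S*(5)=110.5242
t_4: node(4,0) S=100.3692 payoff=32.8708 vs cont=31.5577 → 32.8708 [stop]  node(4,1) S=121.7066 payoff=11.5334 vs cont=14.6022 → 14.6022 [wait]  node(4,2) S=147.5800 payoff=0.0000 vs cont=4.1771 → 4.1771 [wait]  node(4,3) S=178.9539 payoff=0.0000 vs cont=0.5526 → 0.5526 [wait]  node(4,4) S=216.9974 payoff=0.0000 vs cont=0.0000 → 0.0000 [wait]  ⇒ S*(4)=100.3692
t_3: node(3,0) S=110.5242 payoff=22.7158 vs cont=23.0055 → 23.0055 [wait]  node(3,1) S=134.0203 payoff=0.0000 vs cont=9.0135 → 9.0135 [wait]  node(3,2) S=162.5116 payoff=0.0000 vs cont=2.2430 → 2.2430 [wait]  node(3,3) S=197.0597 payoff=0.0000 vs cont=0.2586 → 0.2586 [wait]  ⇒ S*(3)=-
t_2: node(2,0) S=121.7066 payoff=11.5334 vs cont=15.4710 → 15.4710 [wait]  node(2,1) S=147.5800 payoff=0.0000 vs cont=5.3885 → 5.3885 [wait]  node(2,2) S=178.9539 payoff=0.0000 vs cont=1.1844 → 1.1844 [wait]  ⇒ S*(2)=-
t_1: node(1,0) S=134.0203 payoff=0.0000 vs cont=10.0527 → 10.0527 [wait]  node(1,1) S=162.5116 payoff=0.0000 vs cont=3.1397 → 3.1397 [wait]  ⇒ S*(1)=-
t_0: node(0,0) S=147.5800 payoff=0.0000 vs cont=6.3431 → 6.3431 [wait]  ⇒ S*(0)=-

price = 6.3431
boundary = - - - - 100.3692 110.5242 100.3692 110.5242
tree:
6.3431
10.0527 3.1397
15.4710 5.3885 1.1844
23.0055 9.0135 2.2430 0.2586
32.8708 14.6022 4.1771 0.5526 0.0000
42.0927 22.7158 7.6095 1.1812 0.0000 0.0000
50.4673 32.8708 13.4462 2.5246 0.0000 0.0000 0.0000
58.0725 42.0927 22.7158 5.3961 0.0000 0.0000 0.0000 0.0000
64.9789 50.4673 32.8708 11.5334 0.0000 0.0000 0.0000 0.0000 0.0000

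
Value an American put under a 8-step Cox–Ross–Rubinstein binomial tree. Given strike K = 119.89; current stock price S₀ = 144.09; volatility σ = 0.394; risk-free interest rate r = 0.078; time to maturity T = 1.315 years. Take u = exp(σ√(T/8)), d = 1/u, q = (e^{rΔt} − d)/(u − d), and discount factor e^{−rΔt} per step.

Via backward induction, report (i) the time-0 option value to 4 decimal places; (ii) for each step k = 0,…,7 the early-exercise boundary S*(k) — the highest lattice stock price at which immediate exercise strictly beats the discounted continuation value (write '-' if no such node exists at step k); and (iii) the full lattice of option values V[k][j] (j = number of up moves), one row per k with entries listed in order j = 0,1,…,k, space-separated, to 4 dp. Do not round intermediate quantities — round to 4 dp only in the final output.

price = 10.0029
boundary = - - - - 76.0566 64.8280 76.0566 89.2300
tree:
10.0029
15.1546 5.1167
22.3325 8.3781 1.9920
31.8689 13.3860 3.5937 0.4440
43.8334 20.7439 6.3841 0.9001 0.0000
55.0620 30.9227 11.1150 1.8248 0.0000 0.0000
64.6329 43.8334 18.8285 3.6995 0.0000 0.0000 0.0000
72.7908 55.0620 30.6600 7.5000 0.0000 0.0000 0.0000 0.0000
79.7442 64.6329 43.8334 15.2048 0.0000 0.0000 0.0000 0.0000 0.0000

Δt=0.16437, u=1.17321, d=0.85237, q=0.50037, disc=e^(-rΔt)=0.98726
k=8 terminal: V=max(K-S,0) → 79.7442 64.6329 43.8334 15.2048 0.0000 0.0000 0.0000 0.0000 0.0000
k=7: j=0 S=47.0992 intr=72.7908 cont=71.2634 V=72.7908[EX]; j=1 S=64.8280 intr=55.0620 cont=53.5347 V=55.0620[EX]; j=2 S=89.2300 intr=30.6600 cont=29.1326 V=30.6600[EX]; j=3 S=122.8173 intr=0.0000 cont=7.5000 V=7.5000[hold]; j=4 S=169.0472 intr=0.0000 cont=0.0000 V=0.0000[hold]; j=5 S=232.6787 intr=0.0000 cont=0.0000 V=0.0000[hold]; j=6 S=320.2618 intr=0.0000 cont=0.0000 V=0.0000[hold]; j=7 S=440.8123 intr=0.0000 cont=0.0000 V=0.0000[hold]  S*(7)=89.2300
k=6: j=0 S=55.2571 intr=64.6329 cont=63.1056 V=64.6329[EX]; j=1 S=76.0566 intr=43.8334 cont=42.3061 V=43.8334[EX]; j=2 S=104.6852 intr=15.2048 cont=18.8285 V=18.8285[hold]; j=3 S=144.0900 intr=0.0000 cont=3.6995 V=3.6995[hold]; j=4 S=198.3272 intr=0.0000 cont=0.0000 V=0.0000[hold]; j=5 S=272.9801 intr=0.0000 cont=0.0000 V=0.0000[hold]; j=6 S=375.7331 intr=0.0000 cont=0.0000 V=0.0000[hold]  S*(6)=76.0566
k=5: j=0 S=64.8280 intr=55.0620 cont=53.5347 V=55.0620[EX]; j=1 S=89.2300 intr=30.6600 cont=30.9227 V=30.9227[hold]; j=2 S=122.8173 intr=0.0000 cont=11.1150 V=11.1150[hold]; j=3 S=169.0472 intr=0.0000 cont=1.8248 V=1.8248[hold]; j=4 S=232.6787 intr=0.0000 cont=0.0000 V=0.0000[hold]; j=5 S=320.2618 intr=0.0000 cont=0.0000 V=0.0000[hold]  S*(5)=64.8280
k=4: j=0 S=76.0566 intr=43.8334 cont=42.4359 V=43.8334[EX]; j=1 S=104.6852 intr=15.2048 cont=20.7439 V=20.7439[hold]; j=2 S=144.0900 intr=0.0000 cont=6.3841 V=6.3841[hold]; j=3 S=198.3272 intr=0.0000 cont=0.9001 V=0.9001[hold]; j=4 S=272.9801 intr=0.0000 cont=0.0000 V=0.0000[hold]  S*(4)=76.0566
k=3: j=0 S=89.2300 intr=30.6600 cont=31.8689 V=31.8689[hold]; j=1 S=122.8173 intr=0.0000 cont=13.3860 V=13.3860[hold]; j=2 S=169.0472 intr=0.0000 cont=3.5937 V=3.5937[hold]; j=3 S=232.6787 intr=0.0000 cont=0.4440 V=0.4440[hold]  S*(3)=-
k=2: j=0 S=104.6852 intr=15.2048 cont=22.3325 V=22.3325[hold]; j=1 S=144.0900 intr=0.0000 cont=8.3781 V=8.3781[hold]; j=2 S=198.3272 intr=0.0000 cont=1.9920 V=1.9920[hold]  S*(2)=-
k=1: j=0 S=122.8173 intr=0.0000 cont=15.1546 V=15.1546[hold]; j=1 S=169.0472 intr=0.0000 cont=5.1167 V=5.1167[hold]  S*(1)=-
k=0: j=0 S=144.0900 intr=0.0000 cont=10.0029 V=10.0029[hold]  S*(0)=-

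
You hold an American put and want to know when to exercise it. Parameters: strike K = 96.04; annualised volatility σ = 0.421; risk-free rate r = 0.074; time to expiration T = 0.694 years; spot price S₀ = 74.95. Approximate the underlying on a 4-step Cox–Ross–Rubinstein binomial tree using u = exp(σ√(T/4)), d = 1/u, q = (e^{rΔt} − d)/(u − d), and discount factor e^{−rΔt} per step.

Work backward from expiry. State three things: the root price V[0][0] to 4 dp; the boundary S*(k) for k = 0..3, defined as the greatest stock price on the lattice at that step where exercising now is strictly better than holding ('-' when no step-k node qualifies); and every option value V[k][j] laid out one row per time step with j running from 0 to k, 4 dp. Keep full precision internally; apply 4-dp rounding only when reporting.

price = 23.1382
boundary = - 62.8946 52.7783 62.8946
tree:
23.1382
33.1454 13.4504
43.2617 21.7305 5.2852
51.7509 33.1454 10.5577 0.0000
58.8746 43.2617 21.0900 0.0000 0.0000

Δt=0.17350  u=1.19168  d=0.83915  q=0.49293  discount=0.98724
step 4 (expiry): payoffs max(K−S,0) = 58.8746 43.2617 21.0900 0.0000 0.0000
step 3: (k=3,j=0): S=44.2891, (K−S)⁺=51.7509, hold=50.5257 ⇒ V=51.7509 exercise | (k=3,j=1): S=62.8946, (K−S)⁺=33.1454, hold=31.9202 ⇒ V=33.1454 exercise | (k=3,j=2): S=89.3161, (K−S)⁺=6.7239, hold=10.5577 ⇒ V=10.5577 continue | (k=3,j=3): S=126.8370, (K−S)⁺=0.0000, hold=0.0000 ⇒ V=0.0000 continue  boundary S*=62.8946
step 2: (k=2,j=0): S=52.7783, (K−S)⁺=43.2617, hold=42.0365 ⇒ V=43.2617 exercise | (k=2,j=1): S=74.9500, (K−S)⁺=21.0900, hold=21.7305 ⇒ V=21.7305 continue | (k=2,j=2): S=106.4358, (K−S)⁺=0.0000, hold=5.2852 ⇒ V=5.2852 continue  boundary S*=52.7783
step 1: (k=1,j=0): S=62.8946, (K−S)⁺=33.1454, hold=32.2319 ⇒ V=33.1454 exercise | (k=1,j=1): S=89.3161, (K−S)⁺=6.7239, hold=13.4504 ⇒ V=13.4504 continue  boundary S*=62.8946
step 0: (k=0,j=0): S=74.9500, (K−S)⁺=21.0900, hold=23.1382 ⇒ V=23.1382 continue  boundary S*=-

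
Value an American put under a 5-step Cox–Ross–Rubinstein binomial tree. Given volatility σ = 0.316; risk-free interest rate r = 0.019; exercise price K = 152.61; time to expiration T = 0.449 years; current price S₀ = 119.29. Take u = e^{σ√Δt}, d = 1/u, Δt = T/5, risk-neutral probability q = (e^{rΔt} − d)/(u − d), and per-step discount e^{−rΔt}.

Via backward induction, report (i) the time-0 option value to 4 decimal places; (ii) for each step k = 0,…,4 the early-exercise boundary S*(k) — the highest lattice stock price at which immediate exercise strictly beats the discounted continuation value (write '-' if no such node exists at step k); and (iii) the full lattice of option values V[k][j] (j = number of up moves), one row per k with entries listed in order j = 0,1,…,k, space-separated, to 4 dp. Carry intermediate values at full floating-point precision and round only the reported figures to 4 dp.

Δt=0.08980  u=1.09932  d=0.90965  q=0.48535  discount=0.99830
step 5 (expiry): payoffs max(K−S,0) = 78.3120 62.8200 44.0978 21.4717 0.0000 0.0000
step 4: (k=4,j=0): S=81.6775, (K−S)⁺=70.9325, hold=70.6723 ⇒ V=70.9325 exercise | (k=4,j=1): S=98.7082, (K−S)⁺=53.9018, hold=53.6416 ⇒ V=53.9018 exercise | (k=4,j=2): S=119.2900, (K−S)⁺=33.3200, hold=33.0598 ⇒ V=33.3200 exercise | (k=4,j=3): S=144.1633, (K−S)⁺=8.4467, hold=11.0317 ⇒ V=11.0317 continue | (k=4,j=4): S=174.2230, (K−S)⁺=0.0000, hold=0.0000 ⇒ V=0.0000 continue  boundary S*=119.2900
step 3: (k=3,j=0): S=89.7900, (K−S)⁺=62.8200, hold=62.5598 ⇒ V=62.8200 exercise | (k=3,j=1): S=108.5122, (K−S)⁺=44.0978, hold=43.8376 ⇒ V=44.0978 exercise | (k=3,j=2): S=131.1383, (K−S)⁺=21.4717, hold=22.4641 ⇒ V=22.4641 continue | (k=3,j=3): S=158.4820, (K−S)⁺=0.0000, hold=5.6678 ⇒ V=5.6678 continue  boundary S*=108.5122
step 2: (k=2,j=0): S=98.7082, (K−S)⁺=53.9018, hold=53.6416 ⇒ V=53.9018 exercise | (k=2,j=1): S=119.2900, (K−S)⁺=33.3200, hold=33.5406 ⇒ V=33.5406 continue | (k=2,j=2): S=144.1633, (K−S)⁺=8.4467, hold=14.2876 ⇒ V=14.2876 continue  boundary S*=98.7082
step 1: (k=1,j=0): S=108.5122, (K−S)⁺=44.0978, hold=43.9445 ⇒ V=44.0978 exercise | (k=1,j=1): S=131.1383, (K−S)⁺=21.4717, hold=24.1550 ⇒ V=24.1550 continue  boundary S*=108.5122
step 0: (k=0,j=0): S=119.2900, (K−S)⁺=33.3200, hold=34.3599 ⇒ V=34.3599 continue  boundary S*=-

price = 34.3599
boundary = - 108.5122 98.7082 108.5122 119.2900
tree:
34.3599
44.0978 24.1550
53.9018 33.5406 14.2876
62.8200 44.0978 22.4641 5.6678
70.9325 53.9018 33.3200 11.0317 0.0000
78.3120 62.8200 44.0978 21.4717 0.0000 0.0000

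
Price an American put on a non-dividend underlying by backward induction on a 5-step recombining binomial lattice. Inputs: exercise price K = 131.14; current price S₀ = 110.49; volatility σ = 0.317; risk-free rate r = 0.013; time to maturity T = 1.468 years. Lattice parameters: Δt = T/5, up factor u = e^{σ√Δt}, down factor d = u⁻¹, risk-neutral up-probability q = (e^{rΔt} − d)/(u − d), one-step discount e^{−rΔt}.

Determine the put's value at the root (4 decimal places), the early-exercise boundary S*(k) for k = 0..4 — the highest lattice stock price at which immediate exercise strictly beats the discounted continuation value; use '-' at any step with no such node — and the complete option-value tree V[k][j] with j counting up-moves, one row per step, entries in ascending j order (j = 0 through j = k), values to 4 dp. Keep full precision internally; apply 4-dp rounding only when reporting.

Δt=0.29360  u=1.18740  d=0.84218  q=0.46824  discount=0.99619
step 5 (expiry): payoffs max(K−S,0) = 84.3301 65.1418 38.0880 0.0000 0.0000 0.0000
step 4: (k=4,j=0): S=55.5821, (K−S)⁺=75.5579, hold=75.0583 ⇒ V=75.5579 exercise | (k=4,j=1): S=78.3662, (K−S)⁺=52.7738, hold=52.2742 ⇒ V=52.7738 exercise | (k=4,j=2): S=110.4900, (K−S)⁺=20.6500, hold=20.1765 ⇒ V=20.6500 exercise | (k=4,j=3): S=155.7819, (K−S)⁺=0.0000, hold=0.0000 ⇒ V=0.0000 continue | (k=4,j=4): S=219.6398, (K−S)⁺=0.0000, hold=0.0000 ⇒ V=0.0000 continue  boundary S*=110.4900
step 3: (k=3,j=0): S=65.9982, (K−S)⁺=65.1418, hold=64.6423 ⇒ V=65.1418 exercise | (k=3,j=1): S=93.0520, (K−S)⁺=38.0880, hold=37.5884 ⇒ V=38.0880 exercise | (k=3,j=2): S=131.1958, (K−S)⁺=0.0000, hold=10.9390 ⇒ V=10.9390 continue | (k=3,j=3): S=184.9755, (K−S)⁺=0.0000, hold=0.0000 ⇒ V=0.0000 continue  boundary S*=93.0520
step 2: (k=2,j=0): S=78.3662, (K−S)⁺=52.7738, hold=52.2742 ⇒ V=52.7738 exercise | (k=2,j=1): S=110.4900, (K−S)⁺=20.6500, hold=25.2790 ⇒ V=25.2790 continue | (k=2,j=2): S=155.7819, (K−S)⁺=0.0000, hold=5.7947 ⇒ V=5.7947 continue  boundary S*=78.3662
step 1: (k=1,j=0): S=93.0520, (K−S)⁺=38.0880, hold=39.7476 ⇒ V=39.7476 continue | (k=1,j=1): S=131.1958, (K−S)⁺=0.0000, hold=16.0941 ⇒ V=16.0941 continue  boundary S*=-
step 0: (k=0,j=0): S=110.4900, (K−S)⁺=20.6500, hold=28.5629 ⇒ V=28.5629 continue  boundary S*=-

price = 28.5629
boundary = - - 78.3662 93.0520 110.4900
tree:
28.5629
39.7476 16.0941
52.7738 25.2790 5.7947
65.1418 38.0880 10.9390 0.0000
75.5579 52.7738 20.6500 0.0000 0.0000
84.3301 65.1418 38.0880 0.0000 0.0000 0.0000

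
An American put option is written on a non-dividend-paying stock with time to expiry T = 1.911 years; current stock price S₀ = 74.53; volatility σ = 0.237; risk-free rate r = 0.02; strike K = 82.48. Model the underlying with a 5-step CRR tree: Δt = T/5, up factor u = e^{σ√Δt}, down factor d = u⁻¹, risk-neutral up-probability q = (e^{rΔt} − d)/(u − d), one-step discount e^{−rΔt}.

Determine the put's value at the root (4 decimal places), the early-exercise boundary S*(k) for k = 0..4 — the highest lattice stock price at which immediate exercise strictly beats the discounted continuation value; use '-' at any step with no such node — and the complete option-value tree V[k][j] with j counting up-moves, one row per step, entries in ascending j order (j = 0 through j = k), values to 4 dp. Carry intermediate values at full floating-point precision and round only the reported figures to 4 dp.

Δt=0.38220  u=1.15780  d=0.86371  q=0.48953  discount=0.99239
step 5 (expiry): payoffs max(K−S,0) = 46.6564 34.4587 18.1077 0.0000 0.0000 0.0000
step 4: (k=4,j=0): S=41.4765, (K−S)⁺=41.0035, hold=40.3755 ⇒ V=41.0035 exercise | (k=4,j=1): S=55.5989, (K−S)⁺=26.8811, hold=26.2530 ⇒ V=26.8811 exercise | (k=4,j=2): S=74.5300, (K−S)⁺=7.9500, hold=9.1731 ⇒ V=9.1731 continue | (k=4,j=3): S=99.9070, (K−S)⁺=0.0000, hold=0.0000 ⇒ V=0.0000 continue | (k=4,j=4): S=133.9247, (K−S)⁺=0.0000, hold=0.0000 ⇒ V=0.0000 continue  boundary S*=55.5989
step 3: (k=3,j=0): S=48.0213, (K−S)⁺=34.4587, hold=33.8306 ⇒ V=34.4587 exercise | (k=3,j=1): S=64.3723, (K−S)⁺=18.1077, hold=18.0739 ⇒ V=18.1077 exercise | (k=3,j=2): S=86.2906, (K−S)⁺=0.0000, hold=4.6470 ⇒ V=4.6470 continue | (k=3,j=3): S=115.6720, (K−S)⁺=0.0000, hold=0.0000 ⇒ V=0.0000 continue  boundary S*=64.3723
step 2: (k=2,j=0): S=55.5989, (K−S)⁺=26.8811, hold=26.2530 ⇒ V=26.8811 exercise | (k=2,j=1): S=74.5300, (K−S)⁺=7.9500, hold=11.4306 ⇒ V=11.4306 continue | (k=2,j=2): S=99.9070, (K−S)⁺=0.0000, hold=2.3541 ⇒ V=2.3541 continue  boundary S*=55.5989
step 1: (k=1,j=0): S=64.3723, (K−S)⁺=18.1077, hold=19.1705 ⇒ V=19.1705 continue | (k=1,j=1): S=86.2906, (K−S)⁺=0.0000, hold=6.9342 ⇒ V=6.9342 continue  boundary S*=-
step 0: (k=0,j=0): S=74.5300, (K−S)⁺=7.9500, hold=13.0801 ⇒ V=13.0801 continue  boundary S*=-

price = 13.0801
boundary = - - 55.5989 64.3723 55.5989
tree:
13.0801
19.1705 6.9342
26.8811 11.4306 2.3541
34.4587 18.1077 4.6470 0.0000
41.0035 26.8811 9.1731 0.0000 0.0000
46.6564 34.4587 18.1077 0.0000 0.0000 0.0000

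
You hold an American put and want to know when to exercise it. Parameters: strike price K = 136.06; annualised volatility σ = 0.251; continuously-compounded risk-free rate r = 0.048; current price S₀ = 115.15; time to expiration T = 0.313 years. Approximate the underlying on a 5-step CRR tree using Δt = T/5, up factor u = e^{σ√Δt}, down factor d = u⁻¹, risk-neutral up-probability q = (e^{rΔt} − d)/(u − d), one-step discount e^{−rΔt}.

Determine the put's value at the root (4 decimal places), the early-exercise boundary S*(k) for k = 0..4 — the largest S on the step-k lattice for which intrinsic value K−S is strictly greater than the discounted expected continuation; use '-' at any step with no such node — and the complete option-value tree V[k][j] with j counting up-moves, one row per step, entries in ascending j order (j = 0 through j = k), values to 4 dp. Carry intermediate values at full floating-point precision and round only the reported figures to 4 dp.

Δt=0.06260, u=1.06481, d=0.93913, q=0.50825, disc=e^(-rΔt)=0.99700
k=5 terminal: V=max(K-S,0) → 51.9408 40.6832 27.9191 13.4467 0.0000 0.0000
k=4: j=0 S=89.5713 intr=46.4887 cont=46.0805 V=46.4887[EX]; j=1 S=101.5585 intr=34.5015 cont=34.0933 V=34.5015[EX]; j=2 S=115.1500 intr=20.9100 cont=20.5018 V=20.9100[EX]; j=3 S=130.5604 intr=5.4996 cont=6.5926 V=6.5926[hold]; j=4 S=148.0332 intr=0.0000 cont=0.0000 V=0.0000[hold]  S*(4)=115.1500
k=3: j=0 S=95.3768 intr=40.6832 cont=40.2750 V=40.6832[EX]; j=1 S=108.1409 intr=27.9191 cont=27.5108 V=27.9191[EX]; j=2 S=122.6133 intr=13.4467 cont=13.5923 V=13.5923[hold]; j=3 S=139.0226 intr=0.0000 cont=3.2322 V=3.2322[hold]  S*(3)=108.1409
k=2: j=0 S=101.5585 intr=34.5015 cont=34.0933 V=34.5015[EX]; j=1 S=115.1500 intr=20.9100 cont=20.5756 V=20.9100[EX]; j=2 S=130.5604 intr=5.4996 cont=8.3018 V=8.3018[hold]  S*(2)=115.1500
k=1: j=0 S=108.1409 intr=27.9191 cont=27.5108 V=27.9191[EX]; j=1 S=122.6133 intr=13.4467 cont=14.4584 V=14.4584[hold]  S*(1)=108.1409
k=0: j=0 S=115.1500 intr=20.9100 cont=21.0144 V=21.0144[hold]  S*(0)=-

price = 21.0144
boundary = - 108.1409 115.1500 108.1409 115.1500
tree:
21.0144
27.9191 14.4584
34.5015 20.9100 8.3018
40.6832 27.9191 13.5923 3.2322
46.4887 34.5015 20.9100 6.5926 0.0000
51.9408 40.6832 27.9191 13.4467 0.0000 0.0000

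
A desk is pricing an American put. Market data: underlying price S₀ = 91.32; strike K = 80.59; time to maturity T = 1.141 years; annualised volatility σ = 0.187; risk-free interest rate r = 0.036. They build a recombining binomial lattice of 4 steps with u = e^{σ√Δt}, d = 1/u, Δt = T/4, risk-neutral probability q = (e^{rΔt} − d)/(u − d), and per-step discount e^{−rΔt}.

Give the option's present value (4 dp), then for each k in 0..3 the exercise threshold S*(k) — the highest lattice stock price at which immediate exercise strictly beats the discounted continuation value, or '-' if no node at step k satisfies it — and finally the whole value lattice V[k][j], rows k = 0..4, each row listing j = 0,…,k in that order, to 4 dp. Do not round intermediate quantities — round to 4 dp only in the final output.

Δt=0.28525  u=1.10503  d=0.90495  q=0.52664  discount=0.98978
step 4 (expiry): payoffs max(K−S,0) = 19.3456 5.8047 0.0000 0.0000 0.0000
step 3: (k=3,j=0): S=67.6770, (K−S)⁺=12.9130, hold=12.0897 ⇒ V=12.9130 exercise | (k=3,j=1): S=82.6401, (K−S)⁺=0.0000, hold=2.7197 ⇒ V=2.7197 continue | (k=3,j=2): S=100.9115, (K−S)⁺=0.0000, hold=0.0000 ⇒ V=0.0000 continue | (k=3,j=3): S=123.2227, (K−S)⁺=0.0000, hold=0.0000 ⇒ V=0.0000 continue  boundary S*=67.6770
step 2: (k=2,j=0): S=74.7853, (K−S)⁺=5.8047, hold=7.4677 ⇒ V=7.4677 continue | (k=2,j=1): S=91.3200, (K−S)⁺=0.0000, hold=1.2742 ⇒ V=1.2742 continue | (k=2,j=2): S=111.5105, (K−S)⁺=0.0000, hold=0.0000 ⇒ V=0.0000 continue  boundary S*=-
step 1: (k=1,j=0): S=82.6401, (K−S)⁺=0.0000, hold=4.1630 ⇒ V=4.1630 continue | (k=1,j=1): S=100.9115, (K−S)⁺=0.0000, hold=0.5970 ⇒ V=0.5970 continue  boundary S*=-
step 0: (k=0,j=0): S=91.3200, (K−S)⁺=0.0000, hold=2.2616 ⇒ V=2.2616 continue  boundary S*=-

price = 2.2616
boundary = - - - 67.6770
tree:
2.2616
4.1630 0.5970
7.4677 1.2742 0.0000
12.9130 2.7197 0.0000 0.0000
19.3456 5.8047 0.0000 0.0000 0.0000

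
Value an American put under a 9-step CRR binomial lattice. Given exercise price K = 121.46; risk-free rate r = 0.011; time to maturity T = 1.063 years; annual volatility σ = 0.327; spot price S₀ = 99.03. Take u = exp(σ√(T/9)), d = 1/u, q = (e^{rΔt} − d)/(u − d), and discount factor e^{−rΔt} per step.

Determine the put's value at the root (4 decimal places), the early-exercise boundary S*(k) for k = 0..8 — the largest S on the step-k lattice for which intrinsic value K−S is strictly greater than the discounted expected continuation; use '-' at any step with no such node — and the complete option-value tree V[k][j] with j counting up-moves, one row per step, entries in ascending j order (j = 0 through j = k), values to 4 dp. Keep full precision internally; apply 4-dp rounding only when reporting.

Δt=0.11811  u=1.11894  d=0.89370  q=0.47771  discount=0.99870
step 9 (expiry): payoffs max(K−S,0) = 85.4429 76.3657 65.0008 50.7717 32.9565 10.6515 0.0000 0.0000 0.0000 0.0000
step 8: (k=8,j=0): S=40.3009, (K−S)⁺=81.1591, hold=81.0014 ⇒ V=81.1591 exercise | (k=8,j=1): S=50.4578, (K−S)⁺=71.0022, hold=70.8445 ⇒ V=71.0022 exercise | (k=8,j=2): S=63.1744, (K−S)⁺=58.2856, hold=58.1279 ⇒ V=58.2856 exercise | (k=8,j=3): S=79.0959, (K−S)⁺=42.3641, hold=42.2064 ⇒ V=42.3641 exercise | (k=8,j=4): S=99.0300, (K−S)⁺=22.4300, hold=22.2723 ⇒ V=22.4300 exercise | (k=8,j=5): S=123.9880, (K−S)⁺=0.0000, hold=5.5560 ⇒ V=5.5560 continue | (k=8,j=6): S=155.2361, (K−S)⁺=0.0000, hold=0.0000 ⇒ V=0.0000 continue | (k=8,j=7): S=194.3594, (K−S)⁺=0.0000, hold=0.0000 ⇒ V=0.0000 continue | (k=8,j=8): S=243.3428, (K−S)⁺=0.0000, hold=0.0000 ⇒ V=0.0000 continue  boundary S*=99.0300
step 7: (k=7,j=0): S=45.0943, (K−S)⁺=76.3657, hold=76.2080 ⇒ V=76.3657 exercise | (k=7,j=1): S=56.4592, (K−S)⁺=65.0008, hold=64.8431 ⇒ V=65.0008 exercise | (k=7,j=2): S=70.6883, (K−S)⁺=50.7717, hold=50.6140 ⇒ V=50.7717 exercise | (k=7,j=3): S=88.5035, (K−S)⁺=32.9565, hold=32.7988 ⇒ V=32.9565 exercise | (k=7,j=4): S=110.8085, (K−S)⁺=10.6515, hold=14.3505 ⇒ V=14.3505 continue | (k=7,j=5): S=138.7351, (K−S)⁺=0.0000, hold=2.8981 ⇒ V=2.8981 continue | (k=7,j=6): S=173.6997, (K−S)⁺=0.0000, hold=0.0000 ⇒ V=0.0000 continue | (k=7,j=7): S=217.4764, (K−S)⁺=0.0000, hold=0.0000 ⇒ V=0.0000 continue  boundary S*=88.5035
step 6: (k=6,j=0): S=50.4578, (K−S)⁺=71.0022, hold=70.8445 ⇒ V=71.0022 exercise | (k=6,j=1): S=63.1744, (K−S)⁺=58.2856, hold=58.1279 ⇒ V=58.2856 exercise | (k=6,j=2): S=79.0959, (K−S)⁺=42.3641, hold=42.2064 ⇒ V=42.3641 exercise | (k=6,j=3): S=99.0300, (K−S)⁺=22.4300, hold=24.0371 ⇒ V=24.0371 continue | (k=6,j=4): S=123.9880, (K−S)⁺=0.0000, hold=8.8681 ⇒ V=8.8681 continue | (k=6,j=5): S=155.2361, (K−S)⁺=0.0000, hold=1.5117 ⇒ V=1.5117 continue | (k=6,j=6): S=194.3594, (K−S)⁺=0.0000, hold=0.0000 ⇒ V=0.0000 continue  boundary S*=79.0959
step 5: (k=5,j=0): S=56.4592, (K−S)⁺=65.0008, hold=64.8431 ⇒ V=65.0008 exercise | (k=5,j=1): S=70.6883, (K−S)⁺=50.7717, hold=50.6140 ⇒ V=50.7717 exercise | (k=5,j=2): S=88.5035, (K−S)⁺=32.9565, hold=33.5655 ⇒ V=33.5655 continue | (k=5,j=3): S=110.8085, (K−S)⁺=10.6515, hold=16.7689 ⇒ V=16.7689 continue | (k=5,j=4): S=138.7351, (K−S)⁺=0.0000, hold=5.3469 ⇒ V=5.3469 continue | (k=5,j=5): S=173.6997, (K−S)⁺=0.0000, hold=0.7885 ⇒ V=0.7885 continue  boundary S*=70.6883
step 4: (k=4,j=0): S=63.1744, (K−S)⁺=58.2856, hold=58.1279 ⇒ V=58.2856 exercise | (k=4,j=1): S=79.0959, (K−S)⁺=42.3641, hold=42.4970 ⇒ V=42.4970 continue | (k=4,j=2): S=99.0300, (K−S)⁺=22.4300, hold=25.5085 ⇒ V=25.5085 continue | (k=4,j=3): S=123.9880, (K−S)⁺=0.0000, hold=11.2979 ⇒ V=11.2979 continue | (k=4,j=4): S=155.2361, (K−S)⁺=0.0000, hold=3.1652 ⇒ V=3.1652 continue  boundary S*=63.1744
step 3: (k=3,j=0): S=70.6883, (K−S)⁺=50.7717, hold=50.6774 ⇒ V=50.7717 exercise | (k=3,j=1): S=88.5035, (K−S)⁺=32.9565, hold=34.3369 ⇒ V=34.3369 continue | (k=3,j=2): S=110.8085, (K−S)⁺=10.6515, hold=18.6957 ⇒ V=18.6957 continue | (k=3,j=3): S=138.7351, (K−S)⁺=0.0000, hold=7.4032 ⇒ V=7.4032 continue  boundary S*=70.6883
step 2: (k=2,j=0): S=79.0959, (K−S)⁺=42.3641, hold=42.8650 ⇒ V=42.8650 continue | (k=2,j=1): S=99.0300, (K−S)⁺=22.4300, hold=26.8301 ⇒ V=26.8301 continue | (k=2,j=2): S=123.9880, (K−S)⁺=0.0000, hold=13.2840 ⇒ V=13.2840 continue  boundary S*=-
step 1: (k=1,j=0): S=88.5035, (K−S)⁺=32.9565, hold=35.1593 ⇒ V=35.1593 continue | (k=1,j=1): S=110.8085, (K−S)⁺=10.6515, hold=20.3326 ⇒ V=20.3326 continue  boundary S*=-
step 0: (k=0,j=0): S=99.0300, (K−S)⁺=22.4300, hold=28.0400 ⇒ V=28.0400 continue  boundary S*=-

price = 28.0400
boundary = - - - 70.6883 63.1744 70.6883 79.0959 88.5035 99.0300
tree:
28.0400
35.1593 20.3326
42.8650 26.8301 13.2840
50.7717 34.3369 18.6957 7.4032
58.2856 42.4970 25.5085 11.2979 3.1652
65.0008 50.7717 33.5655 16.7689 5.3469 0.7885
71.0022 58.2856 42.3641 24.0371 8.8681 1.5117 0.0000
76.3657 65.0008 50.7717 32.9565 14.3505 2.8981 0.0000 0.0000
81.1591 71.0022 58.2856 42.3641 22.4300 5.5560 0.0000 0.0000 0.0000
85.4429 76.3657 65.0008 50.7717 32.9565 10.6515 0.0000 0.0000 0.0000 0.0000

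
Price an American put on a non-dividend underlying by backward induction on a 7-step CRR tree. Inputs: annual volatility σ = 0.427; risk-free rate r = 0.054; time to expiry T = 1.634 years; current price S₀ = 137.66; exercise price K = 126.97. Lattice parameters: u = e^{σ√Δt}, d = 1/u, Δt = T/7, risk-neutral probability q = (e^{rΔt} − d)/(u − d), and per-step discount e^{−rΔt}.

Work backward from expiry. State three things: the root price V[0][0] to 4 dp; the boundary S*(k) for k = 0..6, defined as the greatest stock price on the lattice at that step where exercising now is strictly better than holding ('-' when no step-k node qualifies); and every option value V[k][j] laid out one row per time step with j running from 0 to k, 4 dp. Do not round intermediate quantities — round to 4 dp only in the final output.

price = 19.6011
boundary = - - - 74.1343 60.3147 74.1343 91.1204
tree:
19.6011
28.1822 10.7916
39.2934 16.8492 4.4920
52.8357 25.6118 7.7695 1.0478
66.6553 37.6235 13.2318 2.0372 0.0000
77.8987 52.8357 22.0824 3.9607 0.0000 0.0000
87.0463 66.6553 35.8496 7.7006 0.0000 0.0000 0.0000
94.4886 77.8987 52.8357 14.9716 0.0000 0.0000 0.0000 0.0000

params: Δt=0.23343 u=1.22913 d=0.81359 q=0.47913 e^(-rΔt)=0.98747
t_7 payoffs: 94.4886 77.8987 52.8357 14.9716 0.0000 0.0000 0.0000 0.0000
t_6: node(6,0) S=39.9237 payoff=87.0463 vs cont=85.4558 → 87.0463 [stop]  node(6,1) S=60.3147 payoff=66.6553 vs cont=65.0649 → 66.6553 [stop]  node(6,2) S=91.1204 payoff=35.8496 vs cont=34.2592 → 35.8496 [stop]  node(6,3) S=137.6600 payoff=0.0000 vs cont=7.7006 → 7.7006 [wait]  node(6,4) S=207.9697 payoff=0.0000 vs cont=0.0000 → 0.0000 [wait]  node(6,5) S=314.1899 payoff=0.0000 vs cont=0.0000 → 0.0000 [wait]  node(6,6) S=474.6620 payoff=0.0000 vs cont=0.0000 → 0.0000 [wait]  ⇒ S*(6)=91.1204
t_5: node(5,0) S=49.0713 payoff=77.8987 vs cont=76.3083 → 77.8987 [stop]  node(5,1) S=74.1343 payoff=52.8357 vs cont=51.2452 → 52.8357 [stop]  node(5,2) S=111.9984 payoff=14.9716 vs cont=22.0824 → 22.0824 [wait]  node(5,3) S=169.2014 payoff=0.0000 vs cont=3.9607 → 3.9607 [wait]  node(5,4) S=255.6208 payoff=0.0000 vs cont=0.0000 → 0.0000 [wait]  node(5,5) S=386.1787 payoff=0.0000 vs cont=0.0000 → 0.0000 [wait]  ⇒ S*(5)=74.1343
t_4: node(4,0) S=60.3147 payoff=66.6553 vs cont=65.0649 → 66.6553 [stop]  node(4,1) S=91.1204 payoff=35.8496 vs cont=37.6235 → 37.6235 [wait]  node(4,2) S=137.6600 payoff=0.0000 vs cont=13.2318 → 13.2318 [wait]  node(4,3) S=207.9697 payoff=0.0000 vs cont=2.0372 → 2.0372 [wait]  node(4,4) S=314.1899 payoff=0.0000 vs cont=0.0000 → 0.0000 [wait]  ⇒ S*(4)=60.3147
t_3: node(3,0) S=74.1343 payoff=52.8357 vs cont=52.0845 → 52.8357 [stop]  node(3,1) S=111.9984 payoff=14.9716 vs cont=25.6118 → 25.6118 [wait]  node(3,2) S=169.2014 payoff=0.0000 vs cont=7.7695 → 7.7695 [wait]  node(3,3) S=255.6208 payoff=0.0000 vs cont=1.0478 → 1.0478 [wait]  ⇒ S*(3)=74.1343
t_2: node(2,0) S=91.1204 payoff=35.8496 vs cont=39.2934 → 39.2934 [wait]  node(2,1) S=137.6600 payoff=0.0000 vs cont=16.8492 → 16.8492 [wait]  node(2,2) S=207.9697 payoff=0.0000 vs cont=4.4920 → 4.4920 [wait]  ⇒ S*(2)=-
t_1: node(1,0) S=111.9984 payoff=14.9716 vs cont=28.1822 → 28.1822 [wait]  node(1,1) S=169.2014 payoff=0.0000 vs cont=10.7916 → 10.7916 [wait]  ⇒ S*(1)=-
t_0: node(0,0) S=137.6600 payoff=0.0000 vs cont=19.6011 → 19.6011 [wait]  ⇒ S*(0)=-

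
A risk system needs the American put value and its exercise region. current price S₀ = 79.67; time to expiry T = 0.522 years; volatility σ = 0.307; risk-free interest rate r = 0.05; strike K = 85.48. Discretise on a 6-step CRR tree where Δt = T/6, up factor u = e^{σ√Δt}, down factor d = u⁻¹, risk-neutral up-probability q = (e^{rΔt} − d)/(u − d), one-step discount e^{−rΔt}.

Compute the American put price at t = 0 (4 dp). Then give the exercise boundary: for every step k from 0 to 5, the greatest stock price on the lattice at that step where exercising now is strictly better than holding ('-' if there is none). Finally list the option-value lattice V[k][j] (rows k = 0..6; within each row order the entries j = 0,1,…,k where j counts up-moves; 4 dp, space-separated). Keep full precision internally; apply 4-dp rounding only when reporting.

price = 9.7390
boundary = - - 66.4726 60.7178 66.4726 72.7727
tree:
9.7390
13.8696 5.7164
19.0074 8.8813 2.6191
24.7622 13.3038 4.5611 0.7108
30.0187 19.0074 7.7481 1.4318 0.0000
34.8202 24.7622 12.7073 2.8842 0.0000 0.0000
39.2060 30.0187 19.0074 5.8100 0.0000 0.0000 0.0000

Δt=0.08700, u=1.09478, d=0.91343, q=0.50142, disc=e^(-rΔt)=0.99566
k=6 terminal: V=max(K-S,0) → 39.2060 30.0187 19.0074 5.8100 0.0000 0.0000 0.0000
k=5: j=0 S=50.6598 intr=34.8202 cont=34.4491 V=34.8202[EX]; j=1 S=60.7178 intr=24.7622 cont=24.3912 V=24.7622[EX]; j=2 S=72.7727 intr=12.7073 cont=12.3363 V=12.7073[EX]; j=3 S=87.2210 intr=0.0000 cont=2.8842 V=2.8842[hold]; j=4 S=104.5378 intr=0.0000 cont=0.0000 V=0.0000[hold]; j=5 S=125.2928 intr=0.0000 cont=0.0000 V=0.0000[hold]  S*(5)=72.7727
k=4: j=0 S=55.4613 intr=30.0187 cont=29.6477 V=30.0187[EX]; j=1 S=66.4726 intr=19.0074 cont=18.6364 V=19.0074[EX]; j=2 S=79.6700 intr=5.8100 cont=7.7481 V=7.7481[hold]; j=3 S=95.4877 intr=0.0000 cont=1.4318 V=1.4318[hold]; j=4 S=114.4458 intr=0.0000 cont=0.0000 V=0.0000[hold]  S*(4)=66.4726
k=3: j=0 S=60.7178 intr=24.7622 cont=24.3912 V=24.7622[EX]; j=1 S=72.7727 intr=12.7073 cont=13.3038 V=13.3038[hold]; j=2 S=87.2210 intr=0.0000 cont=4.5611 V=4.5611[hold]; j=3 S=104.5378 intr=0.0000 cont=0.7108 V=0.7108[hold]  S*(3)=60.7178
k=2: j=0 S=66.4726 intr=19.0074 cont=18.9342 V=19.0074[EX]; j=1 S=79.6700 intr=5.8100 cont=8.8813 V=8.8813[hold]; j=2 S=95.4877 intr=0.0000 cont=2.6191 V=2.6191[hold]  S*(2)=66.4726
k=1: j=0 S=72.7727 intr=12.7073 cont=13.8696 V=13.8696[hold]; j=1 S=87.2210 intr=0.0000 cont=5.7164 V=5.7164[hold]  S*(1)=-
k=0: j=0 S=79.6700 intr=5.8100 cont=9.7390 V=9.7390[hold]  S*(0)=-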